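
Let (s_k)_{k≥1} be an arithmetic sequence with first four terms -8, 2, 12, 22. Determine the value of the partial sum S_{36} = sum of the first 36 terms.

6012

Common difference d = 10.
s_k = -8 + (k - 1)·10.
s_{36} = 342; S = 36·(-8 + 342)/2 = 6012.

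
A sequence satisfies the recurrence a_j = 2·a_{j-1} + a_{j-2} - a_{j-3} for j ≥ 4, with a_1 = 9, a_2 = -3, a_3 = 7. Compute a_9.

285

a_4 = 2  a_5 = 14  a_6 = 23  a_7 = 58  a_8 = 125  a_9 = 285.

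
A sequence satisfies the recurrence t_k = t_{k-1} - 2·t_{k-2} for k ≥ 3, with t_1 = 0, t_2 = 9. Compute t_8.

Compute successive terms:
t_3 = 9; t_4 = -9; t_5 = -27; t_6 = -9; t_7 = 45; t_8 = 63.

63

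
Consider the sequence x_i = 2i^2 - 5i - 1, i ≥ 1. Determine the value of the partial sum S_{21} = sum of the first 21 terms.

5446

Over i = 1..21: Σi = 231, Σi² = 3311.
Total = (2)·3311 + (-5)·231 + (-1)·21 = 5446.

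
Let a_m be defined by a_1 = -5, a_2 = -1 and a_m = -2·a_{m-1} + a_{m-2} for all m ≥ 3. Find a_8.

181

Compute successive terms:
a_3 = -3;  a_4 = 5;  a_5 = -13;  a_6 = 31;  a_7 = -75;  a_8 = 181.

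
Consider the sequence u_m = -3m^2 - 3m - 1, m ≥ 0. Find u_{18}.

u_{18} = -3·18^2 - 3·18 - 1 = -1027.

-1027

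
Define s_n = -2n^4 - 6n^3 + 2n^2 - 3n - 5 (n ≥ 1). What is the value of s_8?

s_8 = -2·8^4 - 6·8^3 + 2·8^2 - 3·8 - 5 = -11165.

-11165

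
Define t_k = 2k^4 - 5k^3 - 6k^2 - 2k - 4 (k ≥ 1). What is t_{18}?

178808

t_{18} = 2·18^4 - 5·18^3 - 6·18^2 - 2·18 - 4 = 178808.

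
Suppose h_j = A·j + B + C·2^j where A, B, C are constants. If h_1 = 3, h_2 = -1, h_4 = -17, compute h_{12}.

Plug in j = 1, 2, 4: A + B + 2C = 3; 2A + B + 4C = -1; 4A + B + 16C = -17.
Subtracting the first from the second: A + 2C = -4.
Subtracting the second from the third: 2A + 12C = -16.
Solving: C = -1, A = -2, then B = 7.
So h_j = -2·j + 7 + (-1)·2^j; at j=12 this is -4113.

-4113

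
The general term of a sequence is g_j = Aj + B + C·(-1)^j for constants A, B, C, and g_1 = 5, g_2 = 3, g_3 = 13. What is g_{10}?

At j = 1, 2, 3: A + B - C = 5; 2A + B + C = 3; 3A + B - C = 13.
Subtracting the first from the second: A + 2C = -2.
Subtracting the second from the third: A - 2C = 10.
Solving: C = -3, A = 4, then B = -2.
So g_j = 4·j + (-2) + (-3)·(-1)^j; at j=10 this is 35.

35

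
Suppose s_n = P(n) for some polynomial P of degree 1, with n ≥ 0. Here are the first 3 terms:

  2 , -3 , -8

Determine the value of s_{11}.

-53

1st diffs: -5, -5 (constant).
So s_n = -5n + 2.
Evaluating at n = 11 gives s_{11} = -53.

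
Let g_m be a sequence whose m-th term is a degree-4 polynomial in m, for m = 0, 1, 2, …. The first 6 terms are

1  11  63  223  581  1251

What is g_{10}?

14951

1st diffs: 10, 52, 160, 358, 670.
2nd diffs: 42, 108, 198, 312.
3rd diffs: 66, 90, 114.
4th diffs: 24, 24 (constant).
So g_m = m^4 + 5m^3 - m^2 + 5m + 1.
Evaluating at m = 10 gives g_{10} = 14951.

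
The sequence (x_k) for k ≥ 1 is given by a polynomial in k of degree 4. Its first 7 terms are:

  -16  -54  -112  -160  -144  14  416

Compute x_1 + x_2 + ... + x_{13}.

1st diffs: -38, -58, -48, 16, 158, 402.
2nd diffs: -20, 10, 64, 142, 244.
3rd diffs: 30, 54, 78, 102.
4th diffs: 24, 24, 24 (constant).
Newton forward-difference form: x_k = -16 + (-38)·C(k-1,1) + (-20)·C(k-1,2) + 30·C(k-1,3) + 24·C(k-1,4).
Continuing: …, 1188, 2480, 4466, 7344, …, x_{13} = 16688.
Summing k = 1..13 (13 terms) gives 43446.

43446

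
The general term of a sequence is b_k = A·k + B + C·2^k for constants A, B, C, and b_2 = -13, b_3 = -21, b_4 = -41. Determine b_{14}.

-49105

At k = 2, 3, 4: 2A + B + 4C = -13; 3A + B + 8C = -21; 4A + B + 16C = -41.
Subtracting the first from the second: A + 4C = -8.
Subtracting the second from the third: A + 8C = -20.
Solving: C = -3, A = 4, then B = -9.
Therefore b_{14} = 56 + (-9) + (-3)·16384 = -49105.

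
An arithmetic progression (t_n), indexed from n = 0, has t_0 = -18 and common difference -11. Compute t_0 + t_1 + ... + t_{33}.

t_n = -18 + (n - 0)·(-11).
t_{33} = -381; S = 34·(-18 + (-381))/2 = -6783.

-6783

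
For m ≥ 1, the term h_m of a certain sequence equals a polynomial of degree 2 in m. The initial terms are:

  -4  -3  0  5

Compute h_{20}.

1st diffs: 1, 3, 5.
2nd diffs: 2, 2 (constant).
Newton forward-difference form: h_m = -4 + 1·C(m-1,1) + 2·C(m-1,2).
At m = 20: m-1 = 19, so h_{20} = -4 + 19 + 342 = 357.

357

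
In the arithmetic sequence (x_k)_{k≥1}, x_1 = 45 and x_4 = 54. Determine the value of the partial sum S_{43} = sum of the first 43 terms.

Common difference d = (54 - 45) / (4 - 1) = 3.
x_k = 45 + (k - 1)·3.
x_{43} = 171; S = 43·(45 + 171)/2 = 4644.

4644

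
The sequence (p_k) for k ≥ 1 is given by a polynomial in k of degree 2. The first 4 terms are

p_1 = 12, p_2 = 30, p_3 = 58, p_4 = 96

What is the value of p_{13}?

888

1st diffs: 18, 28, 38.
2nd diffs: 10, 10 (constant).
Newton forward-difference form: p_k = 12 + 18·C(k-1,1) + 10·C(k-1,2).
At k = 13: k-1 = 12, so p_{13} = 12 + 216 + 660 = 888.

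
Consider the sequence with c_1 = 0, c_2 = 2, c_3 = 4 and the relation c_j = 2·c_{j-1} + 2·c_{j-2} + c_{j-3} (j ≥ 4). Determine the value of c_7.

272

Compute successive terms:
c_4 = 12; c_5 = 34; c_6 = 96; c_7 = 272.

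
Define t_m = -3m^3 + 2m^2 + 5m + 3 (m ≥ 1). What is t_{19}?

t_{19} = -3·19^3 + 2·19^2 + 5·19 + 3 = -19757.

-19757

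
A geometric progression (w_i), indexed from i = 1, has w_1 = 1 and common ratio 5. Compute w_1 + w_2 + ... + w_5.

w_i = 1·5^(i-1).
S = 1·(5^5 - 1)/(5 - 1) = 1·(3125 - 1)/(4) = 781.

781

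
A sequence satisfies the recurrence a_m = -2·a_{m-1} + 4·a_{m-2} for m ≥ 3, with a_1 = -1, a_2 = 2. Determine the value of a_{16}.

32342016

Compute successive terms:
a_3 = -8, a_4 = 24, a_5 = -80, …, a_{13} = -954368, a_{14} = 3088384, a_{15} = -9994240, a_{16} = 32342016.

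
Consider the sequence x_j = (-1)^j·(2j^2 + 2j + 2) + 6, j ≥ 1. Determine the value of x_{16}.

552

(-1)^16 = 1; 2j^2 + 2j + 2 at j=16 is 546; so x_{16} = 552.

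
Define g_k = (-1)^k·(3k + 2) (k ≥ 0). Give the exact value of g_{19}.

(-1)^19 = -1; 3k + 2 at k=19 is 59; so g_{19} = -59.

-59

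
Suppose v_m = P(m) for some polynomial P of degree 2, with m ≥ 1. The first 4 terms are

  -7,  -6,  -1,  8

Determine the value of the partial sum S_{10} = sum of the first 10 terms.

1st diffs: 1, 5, 9.
2nd diffs: 4, 4 (constant).
Newton forward-difference form: v_m = -7 + 1·C(m-1,1) + 4·C(m-1,2).
Continuing: …, 21, 38, 59, 84, …, v_{10} = 146.
Summing m = 1..10 (10 terms) gives 455.

455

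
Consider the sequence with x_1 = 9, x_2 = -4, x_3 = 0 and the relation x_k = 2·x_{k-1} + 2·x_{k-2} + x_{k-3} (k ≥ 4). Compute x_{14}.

x_4 = 1; x_5 = -2; x_6 = -2; …; x_{11} = -450; x_{12} = -1274; x_{13} = -3607; x_{14} = -10212.

-10212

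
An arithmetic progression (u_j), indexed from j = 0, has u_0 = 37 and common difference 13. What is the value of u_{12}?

193

u_j = 37 + (j - 0)·13.
u_{12} = 37 + 12·13 = 193.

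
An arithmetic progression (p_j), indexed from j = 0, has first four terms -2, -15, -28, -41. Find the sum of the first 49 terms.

-15386

Common difference d = -13.
p_j = -2 + (j - 0)·(-13).
p_{48} = -626; S = 49·(-2 + (-626))/2 = -15386.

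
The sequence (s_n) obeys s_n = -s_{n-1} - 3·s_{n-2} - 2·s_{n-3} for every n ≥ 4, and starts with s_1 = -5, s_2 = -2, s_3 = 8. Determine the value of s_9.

Compute successive terms:
s_4 = 8, s_5 = -28, s_6 = -12, s_7 = 80, s_8 = 12, s_9 = -228.

-228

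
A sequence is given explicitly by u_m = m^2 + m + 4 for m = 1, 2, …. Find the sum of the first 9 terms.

366

Over m = 1..9: Σm = 45, Σm² = 285.
Total = (1)·285 + (1)·45 + (4)·9 = 366.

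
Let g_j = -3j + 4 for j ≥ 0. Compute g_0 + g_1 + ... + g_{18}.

Over j = 0..18: Σj = 171.
Total = (-3)·171 + (4)·19 = -437.

-437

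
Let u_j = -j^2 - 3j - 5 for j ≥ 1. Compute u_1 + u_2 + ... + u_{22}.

Over j = 1..22: Σj = 253, Σj² = 3795.
Total = (-1)·3795 + (-3)·253 + (-5)·22 = -4664.

-4664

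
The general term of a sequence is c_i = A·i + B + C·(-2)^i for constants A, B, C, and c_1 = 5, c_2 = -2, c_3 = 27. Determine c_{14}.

At i = 1, 2, 3: A + B - 2C = 5; 2A + B + 4C = -2; 3A + B - 8C = 27.
Subtracting the first from the second: A + 6C = -7.
Subtracting the second from the third: A - 12C = 29.
Solving: C = -2, A = 5, then B = -4.
Hence c_{14} = 5·14 + (-4) + (-2)·16384 = -32702.

-32702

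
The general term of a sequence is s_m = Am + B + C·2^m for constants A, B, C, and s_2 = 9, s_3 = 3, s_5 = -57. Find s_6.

The three given values yield: 2A + B + 4C = 9; 3A + B + 8C = 3; 5A + B + 32C = -57.
Subtracting the first from the second: A + 4C = -6.
Subtracting the second from the third: 2A + 24C = -60.
Solving: C = -3, A = 6, then B = 9.
So s_m = 6·m + 9 + (-3)·2^m; at m=6 this is -147.

-147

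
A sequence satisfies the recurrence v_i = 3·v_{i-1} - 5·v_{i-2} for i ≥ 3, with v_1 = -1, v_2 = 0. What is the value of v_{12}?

Step forward from the initial values:
v_3 = 5; v_4 = 15; v_5 = 20; v_6 = -15; v_7 = -145; v_8 = -360; v_9 = -355; v_{10} = 735; v_{11} = 3980; v_{12} = 8265.

8265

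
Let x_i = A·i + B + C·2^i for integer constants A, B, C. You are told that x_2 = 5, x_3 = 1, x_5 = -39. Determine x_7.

-223

At i = 2, 3, 5: 2A + B + 4C = 5; 3A + B + 8C = 1; 5A + B + 32C = -39.
Subtracting the first from the second: A + 4C = -4.
Subtracting the second from the third: 2A + 24C = -40.
Solving: C = -2, A = 4, then B = 5.
So x_i = 4·i + 5 + (-2)·2^i; at i=7 this is -223.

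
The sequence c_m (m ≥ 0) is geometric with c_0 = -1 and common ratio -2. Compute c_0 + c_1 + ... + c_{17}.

c_m = (-1)·(-2)^(m-0).
S = (-1)·((-2)^18 - 1)/(-2 - 1) = (-1)·(262144 - 1)/(-3) = 87381.

87381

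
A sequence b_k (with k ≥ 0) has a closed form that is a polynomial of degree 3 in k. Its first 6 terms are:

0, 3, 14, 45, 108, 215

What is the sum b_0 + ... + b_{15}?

1st diffs: 3, 11, 31, 63, 107.
2nd diffs: 8, 20, 32, 44.
3rd diffs: 12, 12, 12 (constant).
Newton forward-difference form: b_k = 3·C(k,1) + 8·C(k,2) + 12·C(k,3).
Continuing: …, 378, 609, 920, 1323, …, b_{15} = 6345.
Summing k = 0..15 (16 terms) gives 26680.

26680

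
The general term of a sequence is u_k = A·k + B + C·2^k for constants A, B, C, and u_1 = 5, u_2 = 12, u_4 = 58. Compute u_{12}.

16370

Plug in k = 1, 2, 4: A + B + 2C = 5; 2A + B + 4C = 12; 4A + B + 16C = 58.
Subtracting the first from the second: A + 2C = 7.
Subtracting the second from the third: 2A + 12C = 46.
Solving: C = 4, A = -1, then B = -2.
So u_k = -1·k + (-2) + 4·2^k; at k=12 this is 16370.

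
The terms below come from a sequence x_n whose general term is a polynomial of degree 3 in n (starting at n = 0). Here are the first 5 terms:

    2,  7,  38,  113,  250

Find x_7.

1213

1st diffs: 5, 31, 75, 137.
2nd diffs: 26, 44, 62.
3rd diffs: 18, 18 (constant).
Newton forward-difference form: x_n = 2 + 5·C(n,1) + 26·C(n,2) + 18·C(n,3).
At n = 7: n = 7, so x_7 = 2 + 35 + 546 + 630 = 1213.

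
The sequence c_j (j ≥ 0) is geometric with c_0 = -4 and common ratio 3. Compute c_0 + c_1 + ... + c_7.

-13120

c_j = (-4)·3^(j-0).
S = (-4)·(3^8 - 1)/(3 - 1) = (-4)·(6561 - 1)/(2) = -13120.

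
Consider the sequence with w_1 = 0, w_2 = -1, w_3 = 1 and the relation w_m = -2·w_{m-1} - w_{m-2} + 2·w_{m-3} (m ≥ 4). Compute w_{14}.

Compute successive terms:
w_4 = -1; w_5 = -1; w_6 = 5; …; w_{11} = 77; w_{12} = -153; w_{13} = 191; w_{14} = -75.

-75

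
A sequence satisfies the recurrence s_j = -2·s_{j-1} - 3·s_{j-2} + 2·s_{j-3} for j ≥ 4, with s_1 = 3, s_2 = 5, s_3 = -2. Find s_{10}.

303

Step forward from the initial values:
s_4 = -5;  s_5 = 26;  s_6 = -41;  s_7 = -6;  s_8 = 187;  s_9 = -438;  s_{10} = 303.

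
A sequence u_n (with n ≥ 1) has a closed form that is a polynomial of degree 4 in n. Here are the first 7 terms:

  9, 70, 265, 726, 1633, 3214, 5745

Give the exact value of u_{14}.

83326

1st diffs: 61, 195, 461, 907, 1581, 2531.
2nd diffs: 134, 266, 446, 674, 950.
3rd diffs: 132, 180, 228, 276.
4th diffs: 48, 48, 48 (constant).
Newton forward-difference form: u_n = 9 + 61·C(n-1,1) + 134·C(n-1,2) + 132·C(n-1,3) + 48·C(n-1,4).
At n = 14: n-1 = 13, so u_{14} = 9 + 793 + 10452 + 37752 + 34320 = 83326.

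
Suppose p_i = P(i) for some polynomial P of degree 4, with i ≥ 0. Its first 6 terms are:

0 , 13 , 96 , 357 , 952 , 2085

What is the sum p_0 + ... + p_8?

26004

1st diffs: 13, 83, 261, 595, 1133.
2nd diffs: 70, 178, 334, 538.
3rd diffs: 108, 156, 204.
4th diffs: 48, 48 (constant).
Newton forward-difference form: p_i = 13·C(i,1) + 70·C(i,2) + 108·C(i,3) + 48·C(i,4).
Continuing: 4008, 7021, 11472.
Summing i = 0..8 (9 terms) gives 26004.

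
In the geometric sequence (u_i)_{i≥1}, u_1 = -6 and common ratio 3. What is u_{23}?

-188286357654

u_i = (-6)·3^(i-1).
u_{23} = (-6)·3^22 = -188286357654.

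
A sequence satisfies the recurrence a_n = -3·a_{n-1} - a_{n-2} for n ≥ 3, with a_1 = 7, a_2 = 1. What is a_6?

Step forward from the initial values:
a_3 = -10  a_4 = 29  a_5 = -77  a_6 = 202.

202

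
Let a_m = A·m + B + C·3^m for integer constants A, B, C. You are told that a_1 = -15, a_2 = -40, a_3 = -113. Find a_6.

-2924

Write the equations: A + B + 3C = -15; 2A + B + 9C = -40; 3A + B + 27C = -113.
Subtracting the first from the second: A + 6C = -25.
Subtracting the second from the third: A + 18C = -73.
Solving: C = -4, A = -1, then B = -2.
Hence a_6 = -1·6 + (-2) + (-4)·729 = -2924.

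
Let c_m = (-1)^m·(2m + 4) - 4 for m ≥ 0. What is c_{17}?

(-1)^17 = -1; 2m + 4 at m=17 is 38; so c_{17} = -42.

-42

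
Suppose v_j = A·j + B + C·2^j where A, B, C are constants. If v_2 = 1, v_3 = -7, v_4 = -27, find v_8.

-731

Write the equations: 2A + B + 4C = 1; 3A + B + 8C = -7; 4A + B + 16C = -27.
Subtracting the first from the second: A + 4C = -8.
Subtracting the second from the third: A + 8C = -20.
Solving: C = -3, A = 4, then B = 5.
Hence v_8 = 4·8 + 5 + (-3)·256 = -731.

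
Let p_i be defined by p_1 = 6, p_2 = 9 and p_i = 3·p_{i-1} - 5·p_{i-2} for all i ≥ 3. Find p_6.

-171

Applying the relation repeatedly:
p_3 = -3;  p_4 = -54;  p_5 = -147;  p_6 = -171.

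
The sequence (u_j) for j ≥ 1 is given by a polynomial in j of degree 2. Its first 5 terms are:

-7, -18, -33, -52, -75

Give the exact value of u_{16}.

-592

1st diffs: -11, -15, -19, -23.
2nd diffs: -4, -4, -4 (constant).
Newton forward-difference form: u_j = -7 + (-11)·C(j-1,1) + (-4)·C(j-1,2).
At j = 16: j-1 = 15, so u_{16} = -7 - 165 - 420 = -592.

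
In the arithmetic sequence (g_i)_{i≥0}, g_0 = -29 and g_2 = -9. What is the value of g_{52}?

Common difference d = (-9 - (-29)) / (2 - 0) = 10.
g_i = -29 + (i - 0)·10.
g_{52} = -29 + 52·10 = 491.

491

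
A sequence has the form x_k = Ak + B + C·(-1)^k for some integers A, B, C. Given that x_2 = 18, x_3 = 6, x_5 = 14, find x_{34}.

The three given values yield: 2A + B + C = 18; 3A + B - C = 6; 5A + B - C = 14.
Subtracting the first from the second: A - 2C = -12.
Subtracting the second from the third: 2A = 8.
Solving: C = 8, A = 4, then B = 2.
Therefore x_{34} = 136 + 2 + 8·1 = 146.

146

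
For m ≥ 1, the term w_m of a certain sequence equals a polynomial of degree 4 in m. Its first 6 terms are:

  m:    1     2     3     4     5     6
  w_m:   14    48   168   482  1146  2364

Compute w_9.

12102

1st diffs: 34, 120, 314, 664, 1218.
2nd diffs: 86, 194, 350, 554.
3rd diffs: 108, 156, 204.
4th diffs: 48, 48 (constant).
So w_m = 2m^4 - 2m^3 + 5m^2 + 3m + 6.
Evaluating at m = 9 gives w_9 = 12102.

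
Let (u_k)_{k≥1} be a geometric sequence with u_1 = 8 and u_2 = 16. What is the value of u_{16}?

Common ratio r = 2.
u_k = 8·2^(k-1).
u_{16} = 8·2^15 = 262144.

262144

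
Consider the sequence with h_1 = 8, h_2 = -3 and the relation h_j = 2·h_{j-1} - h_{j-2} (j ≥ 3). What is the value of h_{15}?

-146

Applying the relation repeatedly:
h_3 = -14  h_4 = -25  h_5 = -36  …  h_{12} = -113  h_{13} = -124  h_{14} = -135  h_{15} = -146.
(Characteristic roots are 1 and 1.)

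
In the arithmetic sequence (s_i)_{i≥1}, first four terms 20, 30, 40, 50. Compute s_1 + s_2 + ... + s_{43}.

Common difference d = 10.
s_i = 20 + (i - 1)·10.
s_{43} = 440; S = 43·(20 + 440)/2 = 9890.

9890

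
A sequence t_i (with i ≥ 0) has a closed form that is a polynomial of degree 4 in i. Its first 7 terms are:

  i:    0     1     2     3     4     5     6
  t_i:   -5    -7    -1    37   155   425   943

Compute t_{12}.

17659

1st diffs: -2, 6, 38, 118, 270, 518.
2nd diffs: 8, 32, 80, 152, 248.
3rd diffs: 24, 48, 72, 96.
4th diffs: 24, 24, 24 (constant).
Newton forward-difference form: t_i = -5 + (-2)·C(i,1) + 8·C(i,2) + 24·C(i,3) + 24·C(i,4).
At i = 12: i = 12, so t_{12} = -5 - 24 + 528 + 5280 + 11880 = 17659.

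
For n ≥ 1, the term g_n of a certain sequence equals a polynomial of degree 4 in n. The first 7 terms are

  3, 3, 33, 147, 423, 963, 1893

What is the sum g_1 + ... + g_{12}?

52374

1st diffs: 0, 30, 114, 276, 540, 930.
2nd diffs: 30, 84, 162, 264, 390.
3rd diffs: 54, 78, 102, 126.
4th diffs: 24, 24, 24 (constant).
So g_n = n^4 - n^3 - 4n^2 + 4n + 3.
Continuing: …, 3363, 5547, 8643, 12873, …, g_{12} = 18483.
Summing n = 1..12 (12 terms) gives 52374.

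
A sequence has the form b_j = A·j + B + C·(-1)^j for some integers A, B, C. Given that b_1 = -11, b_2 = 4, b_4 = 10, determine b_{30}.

At j = 1, 2, 4: A + B - C = -11; 2A + B + C = 4; 4A + B + C = 10.
Subtracting the first from the second: A + 2C = 15.
Subtracting the second from the third: 2A = 6.
Solving: C = 6, A = 3, then B = -8.
Therefore b_{30} = 90 + (-8) + 6·1 = 88.

88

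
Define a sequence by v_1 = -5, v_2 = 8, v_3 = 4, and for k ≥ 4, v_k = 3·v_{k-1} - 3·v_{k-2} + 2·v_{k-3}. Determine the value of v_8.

-370

Step forward from the initial values:
v_4 = -22;  v_5 = -62;  v_6 = -112;  v_7 = -194;  v_8 = -370.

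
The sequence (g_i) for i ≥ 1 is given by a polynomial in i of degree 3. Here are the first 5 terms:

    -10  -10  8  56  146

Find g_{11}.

2240

1st diffs: 0, 18, 48, 90.
2nd diffs: 18, 30, 42.
3rd diffs: 12, 12 (constant).
So g_i = 2i^3 - 3i^2 - 5i - 4.
Evaluating at i = 11 gives g_{11} = 2240.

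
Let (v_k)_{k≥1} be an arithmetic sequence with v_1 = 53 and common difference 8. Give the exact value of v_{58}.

v_k = 53 + (k - 1)·8.
v_{58} = 53 + 57·8 = 509.

509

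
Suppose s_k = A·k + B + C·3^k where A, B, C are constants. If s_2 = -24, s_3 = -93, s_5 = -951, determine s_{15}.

-57395577

At k = 2, 3, 5: 2A + B + 9C = -24; 3A + B + 27C = -93; 5A + B + 243C = -951.
Subtracting the first from the second: A + 18C = -69.
Subtracting the second from the third: 2A + 216C = -858.
Solving: C = -4, A = 3, then B = 6.
Hence s_{15} = 3·15 + 6 + (-4)·14348907 = -57395577.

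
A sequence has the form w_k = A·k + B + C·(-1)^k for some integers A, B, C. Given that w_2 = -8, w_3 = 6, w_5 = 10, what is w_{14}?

16

Write the equations: 2A + B + C = -8; 3A + B - C = 6; 5A + B - C = 10.
Subtracting the first from the second: A - 2C = 14.
Subtracting the second from the third: 2A = 4.
Solving: C = -6, A = 2, then B = -6.
Therefore w_{14} = 28 + (-6) + (-6)·1 = 16.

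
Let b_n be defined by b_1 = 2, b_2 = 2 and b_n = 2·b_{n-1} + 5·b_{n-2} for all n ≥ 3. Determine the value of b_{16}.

b_3 = 14; b_4 = 38; b_5 = 146; …; b_{13} = 2838386; b_{14} = 9790562; b_{15} = 33773054; b_{16} = 116498918.

116498918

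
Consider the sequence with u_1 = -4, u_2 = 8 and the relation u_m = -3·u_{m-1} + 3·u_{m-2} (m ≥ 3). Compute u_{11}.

u_3 = -36, u_4 = 132, u_5 = -504, u_6 = 1908, u_7 = -7236, u_8 = 27432, u_9 = -104004, u_{10} = 394308, u_{11} = -1494936.

-1494936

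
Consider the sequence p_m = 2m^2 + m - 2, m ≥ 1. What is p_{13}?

p_{13} = 2·13^2 + 1·13 - 2 = 349.

349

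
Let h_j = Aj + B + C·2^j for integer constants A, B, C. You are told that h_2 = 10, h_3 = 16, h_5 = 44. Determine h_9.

At j = 2, 3, 5: 2A + B + 4C = 10; 3A + B + 8C = 16; 5A + B + 32C = 44.
Subtracting the first from the second: A + 4C = 6.
Subtracting the second from the third: 2A + 24C = 28.
Solving: C = 1, A = 2, then B = 2.
So h_j = 2·j + 2 + 1·2^j; at j=9 this is 532.

532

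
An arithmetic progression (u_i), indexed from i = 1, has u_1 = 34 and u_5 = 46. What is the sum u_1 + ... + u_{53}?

Common difference d = (46 - 34) / (5 - 1) = 3.
u_i = 34 + (i - 1)·3.
u_{53} = 190; S = 53·(34 + 190)/2 = 5936.

5936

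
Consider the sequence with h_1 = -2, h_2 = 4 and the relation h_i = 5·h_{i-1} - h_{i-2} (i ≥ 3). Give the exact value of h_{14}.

h_3 = 22  h_4 = 106  h_5 = 508  …  h_{11} = 6145852  h_{12} = 29446546  h_{13} = 141086878  h_{14} = 675987844.

675987844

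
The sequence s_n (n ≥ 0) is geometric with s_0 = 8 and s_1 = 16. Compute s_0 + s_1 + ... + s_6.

1016

Common ratio r = 2.
s_n = 8·2^(n-0).
S = 8·(2^7 - 1)/(2 - 1) = 8·(128 - 1)/(1) = 1016.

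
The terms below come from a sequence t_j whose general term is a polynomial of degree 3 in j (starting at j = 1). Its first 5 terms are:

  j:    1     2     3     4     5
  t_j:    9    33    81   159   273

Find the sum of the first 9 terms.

3717

1st diffs: 24, 48, 78, 114.
2nd diffs: 24, 30, 36.
3rd diffs: 6, 6 (constant).
Newton forward-difference form: t_j = 9 + 24·C(j-1,1) + 24·C(j-1,2) + 6·C(j-1,3).
Continuing: 429, 633, 891, 1209.
Summing j = 1..9 (9 terms) gives 3717.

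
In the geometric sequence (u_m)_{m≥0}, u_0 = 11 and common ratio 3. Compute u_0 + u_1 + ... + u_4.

u_m = 11·3^(m-0).
S = 11·(3^5 - 1)/(3 - 1) = 11·(243 - 1)/(2) = 1331.

1331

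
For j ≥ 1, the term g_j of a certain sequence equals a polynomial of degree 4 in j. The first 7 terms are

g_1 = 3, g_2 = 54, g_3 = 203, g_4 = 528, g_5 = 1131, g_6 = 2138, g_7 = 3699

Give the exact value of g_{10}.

13566

1st diffs: 51, 149, 325, 603, 1007, 1561.
2nd diffs: 98, 176, 278, 404, 554.
3rd diffs: 78, 102, 126, 150.
4th diffs: 24, 24, 24 (constant).
Newton forward-difference form: g_j = 3 + 51·C(j-1,1) + 98·C(j-1,2) + 78·C(j-1,3) + 24·C(j-1,4).
At j = 10: j-1 = 9, so g_{10} = 3 + 459 + 3528 + 6552 + 3024 = 13566.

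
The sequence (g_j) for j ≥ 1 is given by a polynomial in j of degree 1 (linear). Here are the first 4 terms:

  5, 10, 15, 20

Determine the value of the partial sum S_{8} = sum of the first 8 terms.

1st diffs: 5, 5, 5 (constant).
So g_j = 5j.
Continuing: 25, 30, 35, 40.
Summing j = 1..8 (8 terms) gives 180.

180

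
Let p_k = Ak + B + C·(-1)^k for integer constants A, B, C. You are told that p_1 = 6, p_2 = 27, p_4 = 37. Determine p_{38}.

At k = 1, 2, 4: A + B - C = 6; 2A + B + C = 27; 4A + B + C = 37.
Subtracting the first from the second: A + 2C = 21.
Subtracting the second from the third: 2A = 10.
Solving: C = 8, A = 5, then B = 9.
So p_k = 5·k + 9 + 8·(-1)^k; at k=38 this is 207.

207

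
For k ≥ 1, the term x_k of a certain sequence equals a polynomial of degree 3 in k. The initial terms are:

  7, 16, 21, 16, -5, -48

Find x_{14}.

1st diffs: 9, 5, -5, -21, -43.
2nd diffs: -4, -10, -16, -22.
3rd diffs: -6, -6, -6 (constant).
So x_k = -k^3 + 4k^2 + 4k.
Evaluating at k = 14 gives x_{14} = -1904.

-1904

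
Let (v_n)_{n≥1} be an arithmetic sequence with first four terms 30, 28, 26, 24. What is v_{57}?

-82

Common difference d = -2.
v_n = 30 + (n - 1)·(-2).
v_{57} = 30 + 56·(-2) = -82.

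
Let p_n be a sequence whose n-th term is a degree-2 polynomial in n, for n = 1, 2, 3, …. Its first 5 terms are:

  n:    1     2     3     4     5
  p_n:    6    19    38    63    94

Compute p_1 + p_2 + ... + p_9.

1st diffs: 13, 19, 25, 31.
2nd diffs: 6, 6, 6 (constant).
Newton forward-difference form: p_n = 6 + 13·C(n-1,1) + 6·C(n-1,2).
Continuing: 131, 174, 223, 278.
Summing n = 1..9 (9 terms) gives 1026.

1026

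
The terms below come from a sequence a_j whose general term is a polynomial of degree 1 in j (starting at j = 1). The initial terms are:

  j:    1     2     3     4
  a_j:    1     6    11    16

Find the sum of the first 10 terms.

1st diffs: 5, 5, 5 (constant).
So a_j = 5j - 4.
Continuing: …, 21, 26, 31, 36, …, a_{10} = 46.
Summing j = 1..10 (10 terms) gives 235.

235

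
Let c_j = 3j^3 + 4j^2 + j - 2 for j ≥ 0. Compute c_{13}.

7278

c_{13} = 3·13^3 + 4·13^2 + 1·13 - 2 = 7278.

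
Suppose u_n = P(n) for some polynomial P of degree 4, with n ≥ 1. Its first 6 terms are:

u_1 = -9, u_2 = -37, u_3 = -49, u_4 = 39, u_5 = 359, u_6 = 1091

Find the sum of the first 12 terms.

1st diffs: -28, -12, 88, 320, 732.
2nd diffs: 16, 100, 232, 412.
3rd diffs: 84, 132, 180.
4th diffs: 48, 48 (constant).
So u_n = 2n^4 - 6n^3 - 6n^2 + 2n - 1.
Continuing: …, 2463, 4751, 8279, 13419, …, u_{12} = 30263.
Summing n = 1..12 (12 terms) gives 81160.

81160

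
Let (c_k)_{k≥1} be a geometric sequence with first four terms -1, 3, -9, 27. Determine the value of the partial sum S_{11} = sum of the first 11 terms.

Common ratio r = -3.
c_k = (-1)·(-3)^(k-1).
S = (-1)·((-3)^11 - 1)/(-3 - 1) = (-1)·(-177147 - 1)/(-4) = -44287.

-44287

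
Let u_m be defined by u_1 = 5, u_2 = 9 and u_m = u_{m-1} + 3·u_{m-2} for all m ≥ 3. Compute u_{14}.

220281

Step forward from the initial values:
u_3 = 24  u_4 = 51  u_5 = 123  …  u_{11} = 18051  u_{12} = 41532  u_{13} = 95685  u_{14} = 220281.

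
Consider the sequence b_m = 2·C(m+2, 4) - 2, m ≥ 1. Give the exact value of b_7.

C(9, 4) = 126, so b_7 = 250.

250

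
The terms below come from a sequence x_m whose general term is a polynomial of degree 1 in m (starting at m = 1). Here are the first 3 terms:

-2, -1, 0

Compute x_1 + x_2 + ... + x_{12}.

42

1st diffs: 1, 1 (constant).
So x_m = m - 3.
Continuing: …, 1, 2, 3, 4, …, x_{12} = 9.
Summing m = 1..12 (12 terms) gives 42.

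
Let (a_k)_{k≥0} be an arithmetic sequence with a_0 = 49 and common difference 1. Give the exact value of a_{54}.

103

a_k = 49 + (k - 0)·1.
a_{54} = 49 + 54·1 = 103.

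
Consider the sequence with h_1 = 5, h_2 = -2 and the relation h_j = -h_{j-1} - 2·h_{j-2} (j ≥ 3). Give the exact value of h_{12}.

-156

Iterate the recurrence:
h_3 = -8;  h_4 = 12;  h_5 = 4;  h_6 = -28;  h_7 = 20;  h_8 = 36;  h_9 = -76;  h_{10} = 4;  h_{11} = 148;  h_{12} = -156.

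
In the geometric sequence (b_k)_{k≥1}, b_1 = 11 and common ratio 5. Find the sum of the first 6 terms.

42966

b_k = 11·5^(k-1).
S = 11·(5^6 - 1)/(5 - 1) = 11·(15625 - 1)/(4) = 42966.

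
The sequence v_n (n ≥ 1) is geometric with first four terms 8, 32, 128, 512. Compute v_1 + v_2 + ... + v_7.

43688

Common ratio r = 4.
v_n = 8·4^(n-1).
S = 8·(4^7 - 1)/(4 - 1) = 8·(16384 - 1)/(3) = 43688.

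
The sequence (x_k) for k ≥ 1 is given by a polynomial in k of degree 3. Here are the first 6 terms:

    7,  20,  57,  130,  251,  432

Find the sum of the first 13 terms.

1st diffs: 13, 37, 73, 121, 181.
2nd diffs: 24, 36, 48, 60.
3rd diffs: 12, 12, 12 (constant).
Newton forward-difference form: x_k = 7 + 13·C(k-1,1) + 24·C(k-1,2) + 12·C(k-1,3).
Continuing: …, 685, 1022, 1455, 1996, …, x_{13} = 4387.
Summing k = 1..13 (13 terms) gives 16549.

16549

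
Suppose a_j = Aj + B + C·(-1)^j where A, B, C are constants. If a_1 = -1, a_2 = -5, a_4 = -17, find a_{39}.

-229

At j = 1, 2, 4: A + B - C = -1; 2A + B + C = -5; 4A + B + C = -17.
Subtracting the first from the second: A + 2C = -4.
Subtracting the second from the third: 2A = -12.
Solving: C = 1, A = -6, then B = 6.
So a_j = -6·j + 6 + 1·(-1)^j; at j=39 this is -229.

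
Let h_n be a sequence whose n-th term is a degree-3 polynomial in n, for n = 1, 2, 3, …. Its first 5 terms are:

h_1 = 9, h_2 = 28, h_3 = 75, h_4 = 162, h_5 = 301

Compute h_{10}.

1st diffs: 19, 47, 87, 139.
2nd diffs: 28, 40, 52.
3rd diffs: 12, 12 (constant).
Newton forward-difference form: h_n = 9 + 19·C(n-1,1) + 28·C(n-1,2) + 12·C(n-1,3).
At n = 10: n-1 = 9, so h_{10} = 9 + 171 + 1008 + 1008 = 2196.

2196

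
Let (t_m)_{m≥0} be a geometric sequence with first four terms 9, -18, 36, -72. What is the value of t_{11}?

Common ratio r = -2.
t_m = 9·(-2)^(m-0).
t_{11} = 9·(-2)^11 = -18432.

-18432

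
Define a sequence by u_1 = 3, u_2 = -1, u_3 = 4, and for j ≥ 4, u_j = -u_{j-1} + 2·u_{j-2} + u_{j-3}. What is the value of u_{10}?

Compute successive terms:
u_4 = -3; u_5 = 10; u_6 = -12; u_7 = 29; u_8 = -43; u_9 = 89; u_{10} = -146.

-146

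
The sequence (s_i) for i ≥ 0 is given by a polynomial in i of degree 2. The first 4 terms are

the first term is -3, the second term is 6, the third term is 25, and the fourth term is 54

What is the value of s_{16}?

1st diffs: 9, 19, 29.
2nd diffs: 10, 10 (constant).
So s_i = 5i^2 + 4i - 3.
Evaluating at i = 16 gives s_{16} = 1341.

1341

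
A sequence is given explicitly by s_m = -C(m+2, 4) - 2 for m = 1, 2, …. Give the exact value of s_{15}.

-2382

C(17, 4) = 2380, so s_{15} = -2382.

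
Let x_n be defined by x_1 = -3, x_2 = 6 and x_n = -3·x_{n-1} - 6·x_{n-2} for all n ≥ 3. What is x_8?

Step forward from the initial values:
x_3 = 0; x_4 = -36; x_5 = 108; x_6 = -108; x_7 = -324; x_8 = 1620.

1620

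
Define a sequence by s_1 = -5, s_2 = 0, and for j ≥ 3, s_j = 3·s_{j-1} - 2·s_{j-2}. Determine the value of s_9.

Iterate the recurrence:
s_3 = 10; s_4 = 30; s_5 = 70; s_6 = 150; s_7 = 310; s_8 = 630; s_9 = 1270.
(Characteristic roots are 2 and 1.)

1270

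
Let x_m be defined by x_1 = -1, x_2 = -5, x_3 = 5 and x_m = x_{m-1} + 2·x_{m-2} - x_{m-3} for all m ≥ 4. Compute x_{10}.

x_4 = -4;  x_5 = 11;  x_6 = -2;  x_7 = 24;  x_8 = 9;  x_9 = 59;  x_{10} = 53.

53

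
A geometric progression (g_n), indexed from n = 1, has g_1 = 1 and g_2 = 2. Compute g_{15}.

Common ratio r = 2.
g_n = 1·2^(n-1).
g_{15} = 1·2^14 = 16384.

16384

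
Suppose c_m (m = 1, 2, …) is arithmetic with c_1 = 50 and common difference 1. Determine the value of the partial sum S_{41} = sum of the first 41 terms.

2870

c_m = 50 + (m - 1)·1.
c_{41} = 90; S = 41·(50 + 90)/2 = 2870.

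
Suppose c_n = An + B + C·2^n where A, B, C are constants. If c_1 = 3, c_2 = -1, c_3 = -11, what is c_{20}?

-3145681

Write the equations: A + B + 2C = 3; 2A + B + 4C = -1; 3A + B + 8C = -11.
Subtracting the first from the second: A + 2C = -4.
Subtracting the second from the third: A + 4C = -10.
Solving: C = -3, A = 2, then B = 7.
Hence c_{20} = 2·20 + 7 + (-3)·1048576 = -3145681.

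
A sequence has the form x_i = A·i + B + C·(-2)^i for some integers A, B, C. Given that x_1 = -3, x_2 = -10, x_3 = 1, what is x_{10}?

-1038

At i = 1, 2, 3: A + B - 2C = -3; 2A + B + 4C = -10; 3A + B - 8C = 1.
Subtracting the first from the second: A + 6C = -7.
Subtracting the second from the third: A - 12C = 11.
Solving: C = -1, A = -1, then B = -4.
Hence x_{10} = -1·10 + (-4) + (-1)·1024 = -1038.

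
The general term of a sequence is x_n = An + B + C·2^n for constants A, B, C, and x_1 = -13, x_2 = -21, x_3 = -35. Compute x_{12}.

-12317

At n = 1, 2, 3: A + B + 2C = -13; 2A + B + 4C = -21; 3A + B + 8C = -35.
Subtracting the first from the second: A + 2C = -8.
Subtracting the second from the third: A + 4C = -14.
Solving: C = -3, A = -2, then B = -5.
Therefore x_{12} = -24 + (-5) + (-3)·4096 = -12317.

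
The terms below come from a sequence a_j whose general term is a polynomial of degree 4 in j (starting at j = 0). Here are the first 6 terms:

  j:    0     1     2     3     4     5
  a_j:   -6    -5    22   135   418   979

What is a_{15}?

62799

1st diffs: 1, 27, 113, 283, 561.
2nd diffs: 26, 86, 170, 278.
3rd diffs: 60, 84, 108.
4th diffs: 24, 24 (constant).
So a_j = j^4 + 4j^3 - 6j^2 + 2j - 6.
Evaluating at j = 15 gives a_{15} = 62799.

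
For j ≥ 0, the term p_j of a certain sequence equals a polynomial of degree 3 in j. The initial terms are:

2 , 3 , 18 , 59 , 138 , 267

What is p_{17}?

10083

1st diffs: 1, 15, 41, 79, 129.
2nd diffs: 14, 26, 38, 50.
3rd diffs: 12, 12, 12 (constant).
Newton forward-difference form: p_j = 2 + 1·C(j,1) + 14·C(j,2) + 12·C(j,3).
At j = 17: j = 17, so p_{17} = 2 + 17 + 1904 + 8160 = 10083.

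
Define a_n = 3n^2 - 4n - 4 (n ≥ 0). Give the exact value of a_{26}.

a_{26} = 3·26^2 - 4·26 - 4 = 1920.

1920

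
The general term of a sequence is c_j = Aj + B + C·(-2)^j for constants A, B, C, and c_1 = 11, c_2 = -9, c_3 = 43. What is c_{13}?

32819

At j = 1, 2, 3: A + B - 2C = 11; 2A + B + 4C = -9; 3A + B - 8C = 43.
Subtracting the first from the second: A + 6C = -20.
Subtracting the second from the third: A - 12C = 52.
Solving: C = -4, A = 4, then B = -1.
So c_j = 4·j + (-1) + (-4)·(-2)^j; at j=13 this is 32819.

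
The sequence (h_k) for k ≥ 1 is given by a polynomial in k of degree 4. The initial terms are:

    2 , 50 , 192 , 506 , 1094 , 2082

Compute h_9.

1st diffs: 48, 142, 314, 588, 988.
2nd diffs: 94, 172, 274, 400.
3rd diffs: 78, 102, 126.
4th diffs: 24, 24 (constant).
Newton forward-difference form: h_k = 2 + 48·C(k-1,1) + 94·C(k-1,2) + 78·C(k-1,3) + 24·C(k-1,4).
At k = 9: k-1 = 8, so h_9 = 2 + 384 + 2632 + 4368 + 1680 = 9066.

9066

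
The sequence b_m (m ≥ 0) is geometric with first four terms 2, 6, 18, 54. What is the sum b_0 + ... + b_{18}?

1162261466

Common ratio r = 3.
b_m = 2·3^(m-0).
S = 2·(3^19 - 1)/(3 - 1) = 2·(1162261467 - 1)/(2) = 1162261466.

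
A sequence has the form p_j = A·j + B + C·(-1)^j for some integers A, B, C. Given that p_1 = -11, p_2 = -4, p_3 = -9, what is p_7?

-5

Plug in j = 1, 2, 3: A + B - C = -11; 2A + B + C = -4; 3A + B - C = -9.
Subtracting the first from the second: A + 2C = 7.
Subtracting the second from the third: A - 2C = -5.
Solving: C = 3, A = 1, then B = -9.
So p_j = 1·j + (-9) + 3·(-1)^j; at j=7 this is -5.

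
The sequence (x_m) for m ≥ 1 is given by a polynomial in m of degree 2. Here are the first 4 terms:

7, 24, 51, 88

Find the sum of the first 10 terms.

2035

1st diffs: 17, 27, 37.
2nd diffs: 10, 10 (constant).
Newton forward-difference form: x_m = 7 + 17·C(m-1,1) + 10·C(m-1,2).
Continuing: …, 135, 192, 259, 336, …, x_{10} = 520.
Summing m = 1..10 (10 terms) gives 2035.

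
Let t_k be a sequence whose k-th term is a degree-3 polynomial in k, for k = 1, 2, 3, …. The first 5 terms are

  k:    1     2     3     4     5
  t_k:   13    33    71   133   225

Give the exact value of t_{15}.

4115

1st diffs: 20, 38, 62, 92.
2nd diffs: 18, 24, 30.
3rd diffs: 6, 6 (constant).
Newton forward-difference form: t_k = 13 + 20·C(k-1,1) + 18·C(k-1,2) + 6·C(k-1,3).
At k = 15: k-1 = 14, so t_{15} = 13 + 280 + 1638 + 2184 = 4115.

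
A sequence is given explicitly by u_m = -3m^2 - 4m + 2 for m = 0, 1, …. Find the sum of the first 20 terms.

-8130

Over m = 0..19: Σm = 190, Σm² = 2470.
Total = (-3)·2470 + (-4)·190 + (2)·20 = -8130.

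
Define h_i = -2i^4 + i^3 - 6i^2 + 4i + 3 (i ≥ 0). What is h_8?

-8029

h_8 = -2·8^4 + 1·8^3 - 6·8^2 + 4·8 + 3 = -8029.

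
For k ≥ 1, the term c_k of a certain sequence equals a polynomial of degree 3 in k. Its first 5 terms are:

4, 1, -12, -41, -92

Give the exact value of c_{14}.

1st diffs: -3, -13, -29, -51.
2nd diffs: -10, -16, -22.
3rd diffs: -6, -6 (constant).
Newton forward-difference form: c_k = 4 + (-3)·C(k-1,1) + (-10)·C(k-1,2) + (-6)·C(k-1,3).
At k = 14: k-1 = 13, so c_{14} = 4 - 39 - 780 - 1716 = -2531.

-2531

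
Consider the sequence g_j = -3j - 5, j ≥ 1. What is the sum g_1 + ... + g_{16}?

-488

Over j = 1..16: Σj = 136.
Total = (-3)·136 + (-5)·16 = -488.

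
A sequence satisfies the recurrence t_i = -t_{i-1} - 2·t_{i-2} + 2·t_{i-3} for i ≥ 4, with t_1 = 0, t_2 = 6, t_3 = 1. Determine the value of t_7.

-77

Iterate the recurrence:
t_4 = -13, t_5 = 23, t_6 = 5, t_7 = -77.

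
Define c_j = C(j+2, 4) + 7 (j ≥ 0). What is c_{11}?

722

C(13, 4) = 715, so c_{11} = 722.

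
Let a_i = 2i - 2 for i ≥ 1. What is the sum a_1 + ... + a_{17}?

Over i = 1..17: Σi = 153.
Total = (2)·153 + (-2)·17 = 272.

272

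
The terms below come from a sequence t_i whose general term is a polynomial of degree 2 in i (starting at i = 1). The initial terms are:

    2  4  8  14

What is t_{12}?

134

1st diffs: 2, 4, 6.
2nd diffs: 2, 2 (constant).
So t_i = i^2 - i + 2.
Evaluating at i = 12 gives t_{12} = 134.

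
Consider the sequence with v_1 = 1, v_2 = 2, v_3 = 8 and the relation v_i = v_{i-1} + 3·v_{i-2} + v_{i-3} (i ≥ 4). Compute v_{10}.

Step forward from the initial values:
v_4 = 15;  v_5 = 41;  v_6 = 94;  v_7 = 232;  v_8 = 555;  v_9 = 1345;  v_{10} = 3242.

3242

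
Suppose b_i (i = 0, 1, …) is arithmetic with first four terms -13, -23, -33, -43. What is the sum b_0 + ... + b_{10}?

Common difference d = -10.
b_i = -13 + (i - 0)·(-10).
b_{10} = -113; S = 11·(-13 + (-113))/2 = -693.

-693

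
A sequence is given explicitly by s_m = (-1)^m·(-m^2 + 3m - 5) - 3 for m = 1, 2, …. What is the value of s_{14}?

(-1)^14 = 1; -m^2 + 3m - 5 at m=14 is -159; so s_{14} = -162.

-162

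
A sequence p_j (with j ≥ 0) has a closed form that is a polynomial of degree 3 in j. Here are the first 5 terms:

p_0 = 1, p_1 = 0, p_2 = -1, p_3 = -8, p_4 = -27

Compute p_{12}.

1st diffs: -1, -1, -7, -19.
2nd diffs: 0, -6, -12.
3rd diffs: -6, -6 (constant).
So p_j = -j^3 + 3j^2 - 3j + 1.
Evaluating at j = 12 gives p_{12} = -1331.

-1331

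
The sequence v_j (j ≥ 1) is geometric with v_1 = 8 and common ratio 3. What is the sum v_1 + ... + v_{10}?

236192

v_j = 8·3^(j-1).
S = 8·(3^10 - 1)/(3 - 1) = 8·(59049 - 1)/(2) = 236192.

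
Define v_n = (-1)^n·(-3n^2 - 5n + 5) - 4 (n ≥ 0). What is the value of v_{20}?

(-1)^20 = 1; -3n^2 - 5n + 5 at n=20 is -1295; so v_{20} = -1299.

-1299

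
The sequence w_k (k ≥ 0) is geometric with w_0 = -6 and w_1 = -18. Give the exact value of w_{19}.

Common ratio r = 3.
w_k = (-6)·3^(k-0).
w_{19} = (-6)·3^19 = -6973568802.

-6973568802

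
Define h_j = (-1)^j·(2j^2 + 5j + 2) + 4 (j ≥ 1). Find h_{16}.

598

(-1)^16 = 1; 2j^2 + 5j + 2 at j=16 is 594; so h_{16} = 598.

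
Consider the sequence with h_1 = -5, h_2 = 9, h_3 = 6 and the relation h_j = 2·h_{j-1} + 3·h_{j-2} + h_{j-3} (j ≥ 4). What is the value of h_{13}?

780810

h_4 = 34, h_5 = 95, h_6 = 298, h_7 = 915, h_8 = 2819, h_9 = 8681, h_{10} = 26734, h_{11} = 82330, h_{12} = 253543, h_{13} = 780810.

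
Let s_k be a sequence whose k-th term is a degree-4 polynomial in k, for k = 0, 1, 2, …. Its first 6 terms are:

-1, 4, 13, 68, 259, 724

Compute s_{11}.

1st diffs: 5, 9, 55, 191, 465.
2nd diffs: 4, 46, 136, 274.
3rd diffs: 42, 90, 138.
4th diffs: 48, 48 (constant).
Newton forward-difference form: s_k = -1 + 5·C(k,1) + 4·C(k,2) + 42·C(k,3) + 48·C(k,4).
At k = 11: k = 11, so s_{11} = -1 + 55 + 220 + 6930 + 15840 = 23044.

23044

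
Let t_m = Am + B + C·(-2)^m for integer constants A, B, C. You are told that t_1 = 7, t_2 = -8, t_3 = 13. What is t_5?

The three given values yield: A + B - 2C = 7; 2A + B + 4C = -8; 3A + B - 8C = 13.
Subtracting the first from the second: A + 6C = -15.
Subtracting the second from the third: A - 12C = 21.
Solving: C = -2, A = -3, then B = 6.
So t_m = -3·m + 6 + (-2)·(-2)^m; at m=5 this is 55.

55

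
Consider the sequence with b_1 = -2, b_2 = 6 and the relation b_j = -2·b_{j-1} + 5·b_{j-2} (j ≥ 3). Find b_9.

-36418

Compute successive terms:
b_3 = -22, b_4 = 74, b_5 = -258, b_6 = 886, b_7 = -3062, b_8 = 10554, b_9 = -36418.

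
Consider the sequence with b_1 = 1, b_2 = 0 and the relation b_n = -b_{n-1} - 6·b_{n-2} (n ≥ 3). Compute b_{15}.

Iterate the recurrence:
b_3 = -6; b_4 = 6; b_5 = 30; …; b_{12} = 17214; b_{13} = -30354; b_{14} = -72930; b_{15} = 255054.

255054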